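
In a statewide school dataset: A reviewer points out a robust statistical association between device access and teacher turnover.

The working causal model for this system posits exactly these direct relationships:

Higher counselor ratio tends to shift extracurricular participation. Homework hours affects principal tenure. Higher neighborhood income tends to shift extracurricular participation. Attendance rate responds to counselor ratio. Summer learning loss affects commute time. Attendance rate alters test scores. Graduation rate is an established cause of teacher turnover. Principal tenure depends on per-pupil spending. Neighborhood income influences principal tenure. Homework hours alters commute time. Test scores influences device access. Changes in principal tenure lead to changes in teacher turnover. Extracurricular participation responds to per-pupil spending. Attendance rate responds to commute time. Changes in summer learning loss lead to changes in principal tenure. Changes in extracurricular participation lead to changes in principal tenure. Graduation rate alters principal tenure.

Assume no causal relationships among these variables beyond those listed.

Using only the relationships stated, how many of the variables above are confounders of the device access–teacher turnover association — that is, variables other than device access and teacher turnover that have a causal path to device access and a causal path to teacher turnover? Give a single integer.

3

The common causes are: counselor ratio (to device access via counselor ratio → attendance rate → test scores → device access; to teacher turnover via counselor ratio → extracurricular participation → principal tenure → teacher turnover); homework hours (to device access via homework hours → commute time → attendance rate → test scores → device access; to teacher turnover via homework hours → principal tenure → teacher turnover); summer learning loss (to device access via summer learning loss → commute time → attendance rate → test scores → device access; to teacher turnover via summer learning loss → principal tenure → teacher turnover).
Every other variable lacks a causal path to at least one of device access and teacher turnover.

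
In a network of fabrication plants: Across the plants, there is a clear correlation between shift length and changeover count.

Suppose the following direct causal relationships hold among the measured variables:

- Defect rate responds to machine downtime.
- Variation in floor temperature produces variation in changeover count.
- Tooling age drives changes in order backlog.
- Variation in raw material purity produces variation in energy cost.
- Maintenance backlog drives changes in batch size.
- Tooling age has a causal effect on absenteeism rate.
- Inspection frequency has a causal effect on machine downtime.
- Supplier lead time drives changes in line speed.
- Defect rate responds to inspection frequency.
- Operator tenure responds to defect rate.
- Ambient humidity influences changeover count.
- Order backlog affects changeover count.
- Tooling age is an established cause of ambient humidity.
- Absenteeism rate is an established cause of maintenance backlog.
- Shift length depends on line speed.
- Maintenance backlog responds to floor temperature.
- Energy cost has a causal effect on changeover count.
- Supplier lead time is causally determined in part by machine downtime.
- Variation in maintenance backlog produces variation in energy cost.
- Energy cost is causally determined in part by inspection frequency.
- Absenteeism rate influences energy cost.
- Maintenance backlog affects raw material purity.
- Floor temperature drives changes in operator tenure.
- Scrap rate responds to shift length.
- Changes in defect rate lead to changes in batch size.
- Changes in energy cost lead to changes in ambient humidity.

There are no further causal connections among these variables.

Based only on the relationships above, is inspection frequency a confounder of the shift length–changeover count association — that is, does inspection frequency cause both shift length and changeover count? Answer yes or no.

Inspection frequency has a causal path to shift length (inspection frequency → machine downtime → supplier lead time → line speed → shift length) and to changeover count (inspection frequency → energy cost → changeover count), so it is a common cause of both — a confounder.

yes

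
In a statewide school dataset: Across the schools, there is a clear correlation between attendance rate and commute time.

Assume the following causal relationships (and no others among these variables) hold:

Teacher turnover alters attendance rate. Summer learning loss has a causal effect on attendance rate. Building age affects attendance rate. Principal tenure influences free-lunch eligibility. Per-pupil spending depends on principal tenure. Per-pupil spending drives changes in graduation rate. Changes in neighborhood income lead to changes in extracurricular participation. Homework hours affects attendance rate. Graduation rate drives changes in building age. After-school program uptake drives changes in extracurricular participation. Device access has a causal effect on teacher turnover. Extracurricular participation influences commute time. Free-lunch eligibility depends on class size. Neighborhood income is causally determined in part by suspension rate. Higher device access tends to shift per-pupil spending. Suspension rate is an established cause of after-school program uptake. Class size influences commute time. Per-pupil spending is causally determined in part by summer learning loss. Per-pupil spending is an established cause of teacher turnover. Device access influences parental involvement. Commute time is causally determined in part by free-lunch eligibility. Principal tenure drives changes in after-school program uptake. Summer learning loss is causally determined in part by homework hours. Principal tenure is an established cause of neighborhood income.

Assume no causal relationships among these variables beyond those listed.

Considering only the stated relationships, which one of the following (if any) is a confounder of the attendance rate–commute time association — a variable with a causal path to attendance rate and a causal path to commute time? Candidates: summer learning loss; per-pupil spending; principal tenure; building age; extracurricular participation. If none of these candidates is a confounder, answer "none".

principal tenure

Principal tenure causes attendance rate (principal tenure → per-pupil spending → teacher turnover → attendance rate) and also causes commute time (principal tenure → free-lunch eligibility → commute time); it is a common cause of both.
Each of the other candidates lacks a causal path to at least one of attendance rate and commute time, so they do not confound the relationship.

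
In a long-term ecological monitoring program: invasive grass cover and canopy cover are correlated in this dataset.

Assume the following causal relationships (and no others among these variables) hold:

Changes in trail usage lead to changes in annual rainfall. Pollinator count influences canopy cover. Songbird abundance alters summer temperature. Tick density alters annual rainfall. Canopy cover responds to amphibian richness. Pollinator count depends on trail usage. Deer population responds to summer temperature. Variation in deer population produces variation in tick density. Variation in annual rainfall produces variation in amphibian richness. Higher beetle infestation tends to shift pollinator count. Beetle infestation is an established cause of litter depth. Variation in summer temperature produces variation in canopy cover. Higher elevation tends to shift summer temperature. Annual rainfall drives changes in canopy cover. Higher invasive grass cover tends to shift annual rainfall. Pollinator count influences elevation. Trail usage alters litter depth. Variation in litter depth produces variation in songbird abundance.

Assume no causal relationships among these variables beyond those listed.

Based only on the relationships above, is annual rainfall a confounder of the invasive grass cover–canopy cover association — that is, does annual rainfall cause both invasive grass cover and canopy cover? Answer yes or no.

no

Annual rainfall has no stated causal path to invasive grass cover. A confounder must cause both variables, so annual rainfall does not qualify.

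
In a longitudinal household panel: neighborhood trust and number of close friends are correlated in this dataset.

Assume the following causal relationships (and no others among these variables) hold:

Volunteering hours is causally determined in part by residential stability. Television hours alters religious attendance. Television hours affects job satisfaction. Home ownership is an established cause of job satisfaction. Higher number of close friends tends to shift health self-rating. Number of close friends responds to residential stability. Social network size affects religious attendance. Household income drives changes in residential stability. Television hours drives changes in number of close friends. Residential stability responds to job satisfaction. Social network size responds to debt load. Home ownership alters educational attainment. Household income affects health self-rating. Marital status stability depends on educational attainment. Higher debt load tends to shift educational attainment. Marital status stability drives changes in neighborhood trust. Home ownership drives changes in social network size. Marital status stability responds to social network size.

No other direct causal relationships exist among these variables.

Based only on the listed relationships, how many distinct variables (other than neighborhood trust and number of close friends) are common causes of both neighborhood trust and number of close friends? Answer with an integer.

1

The common causes are: home ownership (to neighborhood trust via home ownership → social network size → marital status stability → neighborhood trust; to number of close friends via home ownership → job satisfaction → residential stability → number of close friends).
Every other variable lacks a causal path to at least one of neighborhood trust and number of close friends.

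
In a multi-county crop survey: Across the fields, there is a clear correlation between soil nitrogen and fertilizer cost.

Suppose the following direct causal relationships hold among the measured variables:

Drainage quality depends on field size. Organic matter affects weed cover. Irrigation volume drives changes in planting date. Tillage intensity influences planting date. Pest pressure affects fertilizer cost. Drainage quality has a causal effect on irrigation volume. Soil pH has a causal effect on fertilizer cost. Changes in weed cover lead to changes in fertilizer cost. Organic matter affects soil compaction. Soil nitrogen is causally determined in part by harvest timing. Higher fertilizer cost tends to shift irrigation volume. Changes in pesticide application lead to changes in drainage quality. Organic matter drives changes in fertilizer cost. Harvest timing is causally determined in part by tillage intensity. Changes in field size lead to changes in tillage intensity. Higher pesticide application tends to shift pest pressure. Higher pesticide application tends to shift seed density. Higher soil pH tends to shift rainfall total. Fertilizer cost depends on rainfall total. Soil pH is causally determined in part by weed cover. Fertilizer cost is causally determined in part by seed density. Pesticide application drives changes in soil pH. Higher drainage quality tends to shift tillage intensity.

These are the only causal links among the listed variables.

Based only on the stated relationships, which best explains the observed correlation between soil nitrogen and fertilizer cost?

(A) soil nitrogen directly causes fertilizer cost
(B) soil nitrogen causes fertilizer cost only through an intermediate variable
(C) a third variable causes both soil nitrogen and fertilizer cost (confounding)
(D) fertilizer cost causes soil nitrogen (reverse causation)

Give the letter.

C

Pesticide application causes soil nitrogen (pesticide application → drainage quality → tillage intensity → harvest timing → soil nitrogen) and fertilizer cost (pesticide application → seed density → fertilizer cost) — a common cause creating the correlation.
There is no stated path from soil nitrogen to fertilizer cost or from fertilizer cost to soil nitrogen, so neither direct nor reverse causation applies.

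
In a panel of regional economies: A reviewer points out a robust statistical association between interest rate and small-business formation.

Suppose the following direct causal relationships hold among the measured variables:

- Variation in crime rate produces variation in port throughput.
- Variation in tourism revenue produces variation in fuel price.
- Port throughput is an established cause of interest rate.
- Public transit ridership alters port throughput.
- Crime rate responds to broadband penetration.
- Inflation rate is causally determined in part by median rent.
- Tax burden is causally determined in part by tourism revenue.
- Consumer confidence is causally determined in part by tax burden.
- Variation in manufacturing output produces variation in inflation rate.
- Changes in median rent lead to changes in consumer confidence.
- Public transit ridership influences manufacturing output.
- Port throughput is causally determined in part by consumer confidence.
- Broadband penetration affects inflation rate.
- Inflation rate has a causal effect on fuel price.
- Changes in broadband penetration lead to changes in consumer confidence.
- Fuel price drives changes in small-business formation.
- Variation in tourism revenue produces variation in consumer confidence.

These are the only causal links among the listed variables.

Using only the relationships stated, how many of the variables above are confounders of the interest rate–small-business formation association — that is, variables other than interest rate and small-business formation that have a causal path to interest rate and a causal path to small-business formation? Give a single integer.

The common causes are: broadband penetration (to interest rate via broadband penetration → consumer confidence → port throughput → interest rate; to small-business formation via broadband penetration → inflation rate → fuel price → small-business formation); median rent (to interest rate via median rent → consumer confidence → port throughput → interest rate; to small-business formation via median rent → inflation rate → fuel price → small-business formation); public transit ridership (to interest rate via public transit ridership → port throughput → interest rate; to small-business formation via public transit ridership → manufacturing output → inflation rate → fuel price → small-business formation); tourism revenue (to interest rate via tourism revenue → consumer confidence → port throughput → interest rate; to small-business formation via tourism revenue → fuel price → small-business formation).
Every other variable lacks a causal path to at least one of interest rate and small-business formation.

4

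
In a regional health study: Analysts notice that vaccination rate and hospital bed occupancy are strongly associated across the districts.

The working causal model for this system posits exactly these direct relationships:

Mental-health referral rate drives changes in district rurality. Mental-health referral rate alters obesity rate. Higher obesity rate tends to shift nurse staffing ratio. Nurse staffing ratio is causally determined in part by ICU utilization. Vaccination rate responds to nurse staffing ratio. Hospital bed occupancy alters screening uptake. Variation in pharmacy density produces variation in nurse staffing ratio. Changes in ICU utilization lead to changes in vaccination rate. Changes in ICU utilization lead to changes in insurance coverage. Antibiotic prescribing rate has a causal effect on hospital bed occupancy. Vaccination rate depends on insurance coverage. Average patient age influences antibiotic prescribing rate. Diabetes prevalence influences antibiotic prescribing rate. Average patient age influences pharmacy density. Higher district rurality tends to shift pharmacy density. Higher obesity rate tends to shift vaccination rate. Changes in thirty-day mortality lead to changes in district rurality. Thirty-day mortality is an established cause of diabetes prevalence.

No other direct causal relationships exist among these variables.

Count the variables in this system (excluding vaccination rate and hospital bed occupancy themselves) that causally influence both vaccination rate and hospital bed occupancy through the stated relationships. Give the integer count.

2

The common causes are: average patient age (to vaccination rate via average patient age → pharmacy density → nurse staffing ratio → vaccination rate; to hospital bed occupancy via average patient age → antibiotic prescribing rate → hospital bed occupancy); thirty-day mortality (to vaccination rate via thirty-day mortality → district rurality → pharmacy density → nurse staffing ratio → vaccination rate; to hospital bed occupancy via thirty-day mortality → diabetes prevalence → antibiotic prescribing rate → hospital bed occupancy).
Every other variable lacks a causal path to at least one of vaccination rate and hospital bed occupancy.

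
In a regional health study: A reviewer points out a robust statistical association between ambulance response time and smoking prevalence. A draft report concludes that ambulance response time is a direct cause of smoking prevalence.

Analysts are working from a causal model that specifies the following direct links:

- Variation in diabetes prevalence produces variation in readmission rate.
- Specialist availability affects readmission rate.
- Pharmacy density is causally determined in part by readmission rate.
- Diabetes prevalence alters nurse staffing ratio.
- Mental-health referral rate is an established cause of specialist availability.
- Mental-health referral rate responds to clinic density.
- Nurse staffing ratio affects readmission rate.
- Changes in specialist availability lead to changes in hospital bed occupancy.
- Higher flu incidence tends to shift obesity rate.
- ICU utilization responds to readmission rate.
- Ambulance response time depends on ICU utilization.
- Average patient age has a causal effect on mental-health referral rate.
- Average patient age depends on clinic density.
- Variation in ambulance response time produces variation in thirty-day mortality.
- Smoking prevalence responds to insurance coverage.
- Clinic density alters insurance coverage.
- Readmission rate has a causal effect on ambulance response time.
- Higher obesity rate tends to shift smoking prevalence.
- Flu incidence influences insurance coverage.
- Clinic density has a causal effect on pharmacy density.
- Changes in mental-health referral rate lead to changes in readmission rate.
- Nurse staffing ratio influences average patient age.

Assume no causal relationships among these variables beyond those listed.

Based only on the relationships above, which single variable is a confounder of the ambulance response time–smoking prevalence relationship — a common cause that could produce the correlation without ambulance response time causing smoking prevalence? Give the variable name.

clinic density

Clinic density has a causal path to ambulance response time (clinic density → mental-health referral rate → readmission rate → ambulance response time) and a separate causal path to smoking prevalence (clinic density → insurance coverage → smoking prevalence), so it is a common cause of both.
No stated relationship gives ambulance response time a causal route to smoking prevalence, so the correlation is explained by the shared upstream cause rather than a direct effect.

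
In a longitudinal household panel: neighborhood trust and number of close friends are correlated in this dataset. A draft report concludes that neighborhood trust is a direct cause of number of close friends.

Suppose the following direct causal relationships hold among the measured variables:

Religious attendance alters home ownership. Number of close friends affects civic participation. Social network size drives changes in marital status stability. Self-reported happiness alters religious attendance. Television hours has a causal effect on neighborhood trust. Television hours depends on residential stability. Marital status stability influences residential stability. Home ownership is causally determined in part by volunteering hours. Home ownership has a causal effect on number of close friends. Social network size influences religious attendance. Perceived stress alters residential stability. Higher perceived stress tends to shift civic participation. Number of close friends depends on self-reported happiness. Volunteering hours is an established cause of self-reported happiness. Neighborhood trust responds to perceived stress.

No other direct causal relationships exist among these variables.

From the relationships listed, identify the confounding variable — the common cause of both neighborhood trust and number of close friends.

Social network size has a causal path to neighborhood trust (social network size → marital status stability → residential stability → television hours → neighborhood trust) and a separate causal path to number of close friends (social network size → religious attendance → home ownership → number of close friends), so it is a common cause of both.
No stated relationship gives neighborhood trust a causal route to number of close friends, so the correlation is explained by the shared upstream cause rather than a direct effect.

social network size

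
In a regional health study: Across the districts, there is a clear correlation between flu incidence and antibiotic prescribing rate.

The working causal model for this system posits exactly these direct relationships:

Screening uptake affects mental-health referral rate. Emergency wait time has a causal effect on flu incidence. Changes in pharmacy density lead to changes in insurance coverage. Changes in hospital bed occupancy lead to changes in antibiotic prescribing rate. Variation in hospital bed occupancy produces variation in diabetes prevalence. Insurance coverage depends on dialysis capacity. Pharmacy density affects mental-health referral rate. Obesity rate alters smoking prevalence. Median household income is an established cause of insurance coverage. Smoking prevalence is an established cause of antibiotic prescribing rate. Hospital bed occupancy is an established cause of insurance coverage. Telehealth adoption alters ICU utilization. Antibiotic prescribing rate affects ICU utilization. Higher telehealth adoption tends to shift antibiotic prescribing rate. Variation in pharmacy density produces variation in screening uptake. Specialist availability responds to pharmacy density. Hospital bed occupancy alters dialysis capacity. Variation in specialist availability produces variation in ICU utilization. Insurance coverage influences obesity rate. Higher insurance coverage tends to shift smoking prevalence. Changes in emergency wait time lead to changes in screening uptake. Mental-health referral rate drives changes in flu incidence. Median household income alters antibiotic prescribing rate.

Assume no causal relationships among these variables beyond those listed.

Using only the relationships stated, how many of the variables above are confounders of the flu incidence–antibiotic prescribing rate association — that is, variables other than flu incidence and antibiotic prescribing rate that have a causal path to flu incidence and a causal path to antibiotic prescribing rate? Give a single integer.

The common causes are: pharmacy density (to flu incidence via pharmacy density → mental-health referral rate → flu incidence; to antibiotic prescribing rate via pharmacy density → insurance coverage → smoking prevalence → antibiotic prescribing rate).
Every other variable lacks a causal path to at least one of flu incidence and antibiotic prescribing rate.

1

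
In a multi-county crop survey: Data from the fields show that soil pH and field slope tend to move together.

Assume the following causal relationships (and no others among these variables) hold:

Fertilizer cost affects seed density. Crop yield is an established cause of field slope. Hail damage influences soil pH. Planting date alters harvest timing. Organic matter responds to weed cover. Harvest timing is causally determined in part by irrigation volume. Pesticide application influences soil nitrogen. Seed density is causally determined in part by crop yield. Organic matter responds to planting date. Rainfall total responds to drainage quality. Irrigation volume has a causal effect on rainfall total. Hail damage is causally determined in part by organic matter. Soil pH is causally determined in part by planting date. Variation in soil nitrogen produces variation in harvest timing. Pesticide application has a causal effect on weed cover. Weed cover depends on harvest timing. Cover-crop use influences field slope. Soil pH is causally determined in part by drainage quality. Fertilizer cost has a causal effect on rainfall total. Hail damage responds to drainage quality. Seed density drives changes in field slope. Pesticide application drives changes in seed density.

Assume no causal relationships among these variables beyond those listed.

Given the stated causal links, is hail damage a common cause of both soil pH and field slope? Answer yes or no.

Hail damage has no stated causal path to field slope. A confounder must cause both variables, so hail damage does not qualify.

no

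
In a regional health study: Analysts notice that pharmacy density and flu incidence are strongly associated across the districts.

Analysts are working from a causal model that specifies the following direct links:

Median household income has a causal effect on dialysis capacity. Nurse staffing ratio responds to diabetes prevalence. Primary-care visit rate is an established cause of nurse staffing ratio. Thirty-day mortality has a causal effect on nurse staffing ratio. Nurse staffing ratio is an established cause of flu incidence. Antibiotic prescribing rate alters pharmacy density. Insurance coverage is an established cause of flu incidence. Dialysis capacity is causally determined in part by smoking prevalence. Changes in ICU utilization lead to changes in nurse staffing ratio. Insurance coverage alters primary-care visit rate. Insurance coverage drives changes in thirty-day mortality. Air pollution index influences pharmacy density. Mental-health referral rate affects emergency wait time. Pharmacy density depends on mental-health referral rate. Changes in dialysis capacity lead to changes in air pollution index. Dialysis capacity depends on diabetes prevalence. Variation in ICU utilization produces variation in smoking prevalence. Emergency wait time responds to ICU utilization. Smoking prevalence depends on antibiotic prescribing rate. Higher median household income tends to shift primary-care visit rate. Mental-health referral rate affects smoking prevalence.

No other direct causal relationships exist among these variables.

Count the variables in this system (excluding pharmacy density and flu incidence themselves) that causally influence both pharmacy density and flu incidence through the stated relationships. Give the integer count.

3

The common causes are: ICU utilization (to pharmacy density via ICU utilization → smoking prevalence → dialysis capacity → air pollution index → pharmacy density; to flu incidence via ICU utilization → nurse staffing ratio → flu incidence); diabetes prevalence (to pharmacy density via diabetes prevalence → dialysis capacity → air pollution index → pharmacy density; to flu incidence via diabetes prevalence → nurse staffing ratio → flu incidence); median household income (to pharmacy density via median household income → dialysis capacity → air pollution index → pharmacy density; to flu incidence via median household income → primary-care visit rate → nurse staffing ratio → flu incidence).
Every other variable lacks a causal path to at least one of pharmacy density and flu incidence.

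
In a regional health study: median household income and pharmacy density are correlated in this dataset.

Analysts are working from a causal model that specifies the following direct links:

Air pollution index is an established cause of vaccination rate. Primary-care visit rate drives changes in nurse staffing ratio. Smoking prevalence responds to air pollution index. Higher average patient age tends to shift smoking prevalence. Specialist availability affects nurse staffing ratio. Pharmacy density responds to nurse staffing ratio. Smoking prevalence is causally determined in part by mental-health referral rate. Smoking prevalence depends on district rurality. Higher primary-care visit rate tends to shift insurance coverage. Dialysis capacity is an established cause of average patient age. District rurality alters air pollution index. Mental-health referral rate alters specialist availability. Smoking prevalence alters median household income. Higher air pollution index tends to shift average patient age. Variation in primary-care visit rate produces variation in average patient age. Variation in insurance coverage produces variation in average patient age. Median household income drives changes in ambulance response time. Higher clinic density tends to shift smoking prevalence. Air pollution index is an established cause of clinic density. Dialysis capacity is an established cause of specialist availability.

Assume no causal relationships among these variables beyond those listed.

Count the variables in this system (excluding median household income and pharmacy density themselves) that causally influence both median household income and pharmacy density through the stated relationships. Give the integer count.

3

The common causes are: dialysis capacity (to median household income via dialysis capacity → average patient age → smoking prevalence → median household income; to pharmacy density via dialysis capacity → specialist availability → nurse staffing ratio → pharmacy density); mental-health referral rate (to median household income via mental-health referral rate → smoking prevalence → median household income; to pharmacy density via mental-health referral rate → specialist availability → nurse staffing ratio → pharmacy density); primary-care visit rate (to median household income via primary-care visit rate → average patient age → smoking prevalence → median household income; to pharmacy density via primary-care visit rate → nurse staffing ratio → pharmacy density).
Every other variable lacks a causal path to at least one of median household income and pharmacy density.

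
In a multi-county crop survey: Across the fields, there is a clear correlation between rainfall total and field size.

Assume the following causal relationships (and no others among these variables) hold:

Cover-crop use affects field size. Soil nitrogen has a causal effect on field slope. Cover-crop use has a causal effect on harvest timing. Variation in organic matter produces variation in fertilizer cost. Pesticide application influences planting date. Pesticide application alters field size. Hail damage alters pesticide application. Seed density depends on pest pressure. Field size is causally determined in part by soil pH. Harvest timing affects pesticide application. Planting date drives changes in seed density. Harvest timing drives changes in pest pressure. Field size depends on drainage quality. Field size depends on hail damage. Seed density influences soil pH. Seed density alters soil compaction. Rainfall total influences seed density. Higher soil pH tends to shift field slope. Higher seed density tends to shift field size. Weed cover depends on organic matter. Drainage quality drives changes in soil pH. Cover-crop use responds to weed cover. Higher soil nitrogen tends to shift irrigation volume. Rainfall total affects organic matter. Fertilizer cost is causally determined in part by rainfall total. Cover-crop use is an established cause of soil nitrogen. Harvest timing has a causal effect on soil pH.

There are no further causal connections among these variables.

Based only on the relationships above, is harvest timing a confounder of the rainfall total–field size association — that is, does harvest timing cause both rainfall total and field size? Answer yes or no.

Harvest timing has no stated causal path to rainfall total. A confounder must cause both variables, so harvest timing does not qualify.

no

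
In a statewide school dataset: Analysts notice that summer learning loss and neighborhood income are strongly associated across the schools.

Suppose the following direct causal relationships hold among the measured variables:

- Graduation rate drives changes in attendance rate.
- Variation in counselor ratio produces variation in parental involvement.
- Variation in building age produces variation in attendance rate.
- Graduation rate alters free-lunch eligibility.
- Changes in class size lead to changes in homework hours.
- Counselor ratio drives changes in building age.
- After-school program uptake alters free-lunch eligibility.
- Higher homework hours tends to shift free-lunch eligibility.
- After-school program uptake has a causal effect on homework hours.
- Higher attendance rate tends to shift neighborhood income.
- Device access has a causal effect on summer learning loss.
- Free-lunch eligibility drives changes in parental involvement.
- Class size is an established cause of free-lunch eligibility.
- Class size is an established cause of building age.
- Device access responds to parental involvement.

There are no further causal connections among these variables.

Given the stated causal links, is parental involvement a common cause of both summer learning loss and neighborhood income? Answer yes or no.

Parental involvement has no stated causal path to neighborhood income. A confounder must cause both variables, so parental involvement does not qualify.

no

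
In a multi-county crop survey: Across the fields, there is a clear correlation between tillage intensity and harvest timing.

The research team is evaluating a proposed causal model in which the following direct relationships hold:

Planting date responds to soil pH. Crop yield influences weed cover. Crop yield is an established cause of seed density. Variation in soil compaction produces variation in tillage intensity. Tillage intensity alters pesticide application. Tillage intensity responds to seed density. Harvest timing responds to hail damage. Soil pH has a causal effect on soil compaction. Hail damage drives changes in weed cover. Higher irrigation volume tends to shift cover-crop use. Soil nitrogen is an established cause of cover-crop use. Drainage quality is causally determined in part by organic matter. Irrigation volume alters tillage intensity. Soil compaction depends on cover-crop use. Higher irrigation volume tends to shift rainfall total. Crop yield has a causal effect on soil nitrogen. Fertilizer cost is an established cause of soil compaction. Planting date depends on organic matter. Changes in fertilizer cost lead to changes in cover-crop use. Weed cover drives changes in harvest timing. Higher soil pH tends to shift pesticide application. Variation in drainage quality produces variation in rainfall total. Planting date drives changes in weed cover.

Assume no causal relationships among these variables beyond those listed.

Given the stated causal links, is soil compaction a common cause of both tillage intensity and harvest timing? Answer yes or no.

no

Soil compaction has no stated causal path to harvest timing. A confounder must cause both variables, so soil compaction does not qualify.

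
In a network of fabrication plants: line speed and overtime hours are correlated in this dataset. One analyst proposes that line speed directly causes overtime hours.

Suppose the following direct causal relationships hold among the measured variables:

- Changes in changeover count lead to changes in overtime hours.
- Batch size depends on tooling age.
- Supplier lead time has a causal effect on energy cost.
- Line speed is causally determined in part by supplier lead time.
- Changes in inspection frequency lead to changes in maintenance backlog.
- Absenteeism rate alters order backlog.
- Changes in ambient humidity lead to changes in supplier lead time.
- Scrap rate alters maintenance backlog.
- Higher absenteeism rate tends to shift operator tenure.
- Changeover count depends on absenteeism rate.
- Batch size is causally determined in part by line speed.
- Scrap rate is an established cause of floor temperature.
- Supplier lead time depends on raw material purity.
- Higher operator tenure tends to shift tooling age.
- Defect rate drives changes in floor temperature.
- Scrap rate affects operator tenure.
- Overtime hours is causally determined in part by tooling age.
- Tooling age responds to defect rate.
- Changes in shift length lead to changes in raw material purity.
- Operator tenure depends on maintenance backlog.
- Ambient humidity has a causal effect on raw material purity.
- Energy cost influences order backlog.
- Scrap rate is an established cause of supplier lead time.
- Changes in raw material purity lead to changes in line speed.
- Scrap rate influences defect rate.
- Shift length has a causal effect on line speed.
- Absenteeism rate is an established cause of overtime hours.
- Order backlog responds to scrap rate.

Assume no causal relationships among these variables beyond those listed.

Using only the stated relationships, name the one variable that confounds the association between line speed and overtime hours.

Scrap rate has a causal path to line speed (scrap rate → supplier lead time → line speed) and a separate causal path to overtime hours (scrap rate → operator tenure → tooling age → overtime hours), so it is a common cause of both.
No stated relationship gives line speed a causal route to overtime hours, so the correlation is explained by the shared upstream cause rather than a direct effect.

scrap rate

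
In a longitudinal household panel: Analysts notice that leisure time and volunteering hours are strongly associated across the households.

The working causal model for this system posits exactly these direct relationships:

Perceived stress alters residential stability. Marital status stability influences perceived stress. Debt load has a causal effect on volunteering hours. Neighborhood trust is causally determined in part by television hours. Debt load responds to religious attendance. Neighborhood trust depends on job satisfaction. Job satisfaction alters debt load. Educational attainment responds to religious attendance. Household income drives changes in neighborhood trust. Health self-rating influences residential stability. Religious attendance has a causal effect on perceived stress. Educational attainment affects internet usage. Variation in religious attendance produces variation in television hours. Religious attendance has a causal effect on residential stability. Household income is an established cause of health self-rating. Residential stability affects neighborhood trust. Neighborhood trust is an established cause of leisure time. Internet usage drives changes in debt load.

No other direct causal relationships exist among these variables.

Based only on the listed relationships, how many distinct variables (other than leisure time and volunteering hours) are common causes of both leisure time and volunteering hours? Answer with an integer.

2

The common causes are: job satisfaction (to leisure time via job satisfaction → neighborhood trust → leisure time; to volunteering hours via job satisfaction → debt load → volunteering hours); religious attendance (to leisure time via religious attendance → residential stability → neighborhood trust → leisure time; to volunteering hours via religious attendance → debt load → volunteering hours).
Every other variable lacks a causal path to at least one of leisure time and volunteering hours.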